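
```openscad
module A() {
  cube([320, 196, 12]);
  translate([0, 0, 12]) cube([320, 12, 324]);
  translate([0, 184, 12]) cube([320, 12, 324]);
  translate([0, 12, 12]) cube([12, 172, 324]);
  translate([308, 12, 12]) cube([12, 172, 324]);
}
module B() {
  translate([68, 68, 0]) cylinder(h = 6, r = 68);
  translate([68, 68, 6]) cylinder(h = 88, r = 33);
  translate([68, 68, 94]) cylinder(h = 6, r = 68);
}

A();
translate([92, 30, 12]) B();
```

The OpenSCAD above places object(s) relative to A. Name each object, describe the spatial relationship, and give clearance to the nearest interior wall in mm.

A is an open box. B is a spool. The spool sits inside the open box, centred. The clearance to the nearest interior wall is 18 mm.

Clearances: x = 80, y = 18; minimum 18 mm.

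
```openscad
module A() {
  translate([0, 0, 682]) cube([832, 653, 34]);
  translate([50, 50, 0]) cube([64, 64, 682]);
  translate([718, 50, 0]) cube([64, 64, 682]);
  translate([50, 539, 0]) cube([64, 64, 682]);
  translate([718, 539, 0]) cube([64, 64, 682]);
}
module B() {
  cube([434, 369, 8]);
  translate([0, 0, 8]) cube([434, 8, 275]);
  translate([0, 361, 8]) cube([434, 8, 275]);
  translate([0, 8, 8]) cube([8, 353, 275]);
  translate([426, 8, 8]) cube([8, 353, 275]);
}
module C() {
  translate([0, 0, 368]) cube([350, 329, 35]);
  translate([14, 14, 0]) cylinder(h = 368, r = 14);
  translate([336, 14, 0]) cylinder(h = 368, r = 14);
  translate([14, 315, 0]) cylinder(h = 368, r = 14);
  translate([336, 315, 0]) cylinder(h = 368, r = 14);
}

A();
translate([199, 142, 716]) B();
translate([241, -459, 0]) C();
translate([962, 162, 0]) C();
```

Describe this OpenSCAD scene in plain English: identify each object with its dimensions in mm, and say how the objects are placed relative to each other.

A is a rectangular dining table. The top is 832×653×34 mm with its upper surface at z = 716 mm. It stands on four 64×64 mm square legs, each inset 50 mm from the nearest pair of top edges, running from the floor to the underside of the top.

B is an open-topped rectangular box: outside dimensions 434×369×283 mm, with a uniform wall and base thickness of 8 mm. The base is a full 434×369 slab on the floor; four walls sit on top of the base. The front and back walls (the −y and +y sides) span the full width; the two side walls fit between them.

C is a simple wooden stool: a rectangular seat 350 mm (x) by 329 mm (y), 35 mm thick, top face at z = 403 mm, on four round legs, each 28 mm in diameter. The legs rest on z = 0, each leg's axis is inset half a diameter from the nearest pair of seat edges (so the leg's bounding box is flush with the corner).

The open box is on top of the table, centred. Two stools sit around the table at the −y, +x sides.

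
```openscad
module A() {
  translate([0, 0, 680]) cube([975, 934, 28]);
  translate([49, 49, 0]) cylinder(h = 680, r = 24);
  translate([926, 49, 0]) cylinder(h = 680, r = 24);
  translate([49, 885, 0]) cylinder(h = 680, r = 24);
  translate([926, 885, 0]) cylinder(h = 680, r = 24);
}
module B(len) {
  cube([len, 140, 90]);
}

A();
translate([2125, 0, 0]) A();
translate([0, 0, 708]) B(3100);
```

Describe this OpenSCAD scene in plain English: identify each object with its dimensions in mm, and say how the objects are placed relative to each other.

A is a rectangular dining table. The top is 975×934×28 mm with its upper surface at z = 708 mm. It stands on four round legs of 48 mm diameter, each leg's bounding box inset 25 mm from the nearest pair of top edges, running from the floor to the underside of the top.

B is a rectangular beam 3100 mm long (x), 140 mm deep (y), 90 mm thick (z).

The beam spans the tops of two tables placed 1150 mm apart, resting at z = 708 mm.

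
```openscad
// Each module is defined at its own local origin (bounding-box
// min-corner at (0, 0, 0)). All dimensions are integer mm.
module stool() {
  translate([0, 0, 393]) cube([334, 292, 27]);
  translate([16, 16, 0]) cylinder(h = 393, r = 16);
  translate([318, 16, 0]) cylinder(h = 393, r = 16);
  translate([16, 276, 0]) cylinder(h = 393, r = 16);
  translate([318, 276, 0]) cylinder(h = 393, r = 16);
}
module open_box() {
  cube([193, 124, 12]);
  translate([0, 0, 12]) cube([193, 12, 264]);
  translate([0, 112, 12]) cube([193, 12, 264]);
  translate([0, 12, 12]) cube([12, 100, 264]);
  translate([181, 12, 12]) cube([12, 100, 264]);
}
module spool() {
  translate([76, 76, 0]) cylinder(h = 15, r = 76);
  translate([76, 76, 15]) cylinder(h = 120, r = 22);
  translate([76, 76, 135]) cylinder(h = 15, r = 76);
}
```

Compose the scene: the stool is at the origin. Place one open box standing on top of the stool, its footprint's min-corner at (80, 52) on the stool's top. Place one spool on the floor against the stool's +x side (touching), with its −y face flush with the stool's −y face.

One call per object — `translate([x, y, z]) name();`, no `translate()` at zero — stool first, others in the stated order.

stool();
translate([80, 52, 420]) open_box();
translate([334, 0, 0]) spool();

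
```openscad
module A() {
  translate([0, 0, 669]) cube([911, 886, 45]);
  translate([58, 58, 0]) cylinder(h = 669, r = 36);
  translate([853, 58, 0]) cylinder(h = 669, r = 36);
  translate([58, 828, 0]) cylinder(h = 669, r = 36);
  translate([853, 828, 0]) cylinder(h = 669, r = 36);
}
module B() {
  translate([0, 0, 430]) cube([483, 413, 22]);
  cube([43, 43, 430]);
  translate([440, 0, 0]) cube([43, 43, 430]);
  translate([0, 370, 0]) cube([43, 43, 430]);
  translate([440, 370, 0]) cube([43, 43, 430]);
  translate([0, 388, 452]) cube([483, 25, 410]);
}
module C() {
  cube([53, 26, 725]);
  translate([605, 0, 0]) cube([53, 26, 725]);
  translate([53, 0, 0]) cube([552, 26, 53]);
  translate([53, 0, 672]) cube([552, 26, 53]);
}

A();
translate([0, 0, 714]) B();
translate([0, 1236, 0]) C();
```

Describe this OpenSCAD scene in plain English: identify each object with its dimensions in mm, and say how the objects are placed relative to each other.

A is a table: top 911 mm (x) × 886 mm (y), 45 mm thick, upper face at z = 714 mm, on four round legs of 72 mm diameter, each leg's bounding box inset 22 mm from the nearest pair of top edges, running from z = 0 to the bottom of the top.

B is a chair: 483×413 mm seat, 22 mm thick, top at z = 452 mm, on four 43 mm square corner legs flush with the seat edges. A 25 mm thick backrest slab spans the full seat width, extending 410 mm above the seat top, its back face flush with the seat's +y edge.

C is a rectangular picture frame lying in the x–z plane (depth along y). The opening is 552 mm wide (x) by 619 mm tall (z), surrounded by a border 53 mm wide on all four sides. The frame is 26 mm deep and is made of two full-height vertical stiles with two horizontal rails fitted between them.

The chair is on top of the table. The picture frame is on the floor beside the table on its +y side.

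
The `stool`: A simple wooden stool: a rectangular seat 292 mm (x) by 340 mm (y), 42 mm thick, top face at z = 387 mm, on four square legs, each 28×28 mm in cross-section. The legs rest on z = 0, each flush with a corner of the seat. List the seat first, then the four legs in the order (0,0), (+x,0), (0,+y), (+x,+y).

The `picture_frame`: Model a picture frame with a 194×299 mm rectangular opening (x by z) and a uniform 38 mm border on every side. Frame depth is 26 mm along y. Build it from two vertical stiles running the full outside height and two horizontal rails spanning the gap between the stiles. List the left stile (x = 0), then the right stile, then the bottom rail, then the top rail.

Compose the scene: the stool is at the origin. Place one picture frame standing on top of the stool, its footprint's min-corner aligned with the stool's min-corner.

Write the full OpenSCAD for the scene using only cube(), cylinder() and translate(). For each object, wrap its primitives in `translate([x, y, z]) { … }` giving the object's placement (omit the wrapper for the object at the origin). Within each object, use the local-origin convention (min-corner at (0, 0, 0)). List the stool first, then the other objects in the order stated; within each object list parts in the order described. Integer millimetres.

translate([0, 0, 345]) cube([292, 340, 42]);
cube([28, 28, 345]);
translate([264, 0, 0]) cube([28, 28, 345]);
translate([0, 312, 0]) cube([28, 28, 345]);
translate([264, 312, 0]) cube([28, 28, 345]);
translate([0, 0, 387]) {
  cube([38, 26, 375]);
  translate([232, 0, 0]) cube([38, 26, 375]);
  translate([38, 0, 0]) cube([194, 26, 38]);
  translate([38, 0, 337]) cube([194, 26, 38]);
}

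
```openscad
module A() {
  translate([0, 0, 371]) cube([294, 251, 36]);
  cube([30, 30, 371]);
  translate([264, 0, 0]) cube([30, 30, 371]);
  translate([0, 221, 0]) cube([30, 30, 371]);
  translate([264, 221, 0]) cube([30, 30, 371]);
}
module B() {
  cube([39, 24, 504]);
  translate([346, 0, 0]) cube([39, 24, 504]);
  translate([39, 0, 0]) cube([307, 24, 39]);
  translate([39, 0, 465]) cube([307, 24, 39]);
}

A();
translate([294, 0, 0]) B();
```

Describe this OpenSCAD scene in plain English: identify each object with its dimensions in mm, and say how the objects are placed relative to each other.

A is a simple wooden stool: a rectangular seat 294 mm (x) by 251 mm (y), 36 mm thick, top face at z = 407 mm, on four square legs, each 30×30 mm in cross-section. The legs rest on z = 0, each flush with a corner of the seat.

B is a rectangular picture frame lying in the x–z plane (depth along y). The opening is 307 mm wide (x) by 426 mm tall (z), surrounded by a border 39 mm wide on all four sides. The frame is 24 mm deep and is made of two full-height vertical stiles with two horizontal rails fitted between them.

The picture frame is against the stool's +x side, with their −y faces flush.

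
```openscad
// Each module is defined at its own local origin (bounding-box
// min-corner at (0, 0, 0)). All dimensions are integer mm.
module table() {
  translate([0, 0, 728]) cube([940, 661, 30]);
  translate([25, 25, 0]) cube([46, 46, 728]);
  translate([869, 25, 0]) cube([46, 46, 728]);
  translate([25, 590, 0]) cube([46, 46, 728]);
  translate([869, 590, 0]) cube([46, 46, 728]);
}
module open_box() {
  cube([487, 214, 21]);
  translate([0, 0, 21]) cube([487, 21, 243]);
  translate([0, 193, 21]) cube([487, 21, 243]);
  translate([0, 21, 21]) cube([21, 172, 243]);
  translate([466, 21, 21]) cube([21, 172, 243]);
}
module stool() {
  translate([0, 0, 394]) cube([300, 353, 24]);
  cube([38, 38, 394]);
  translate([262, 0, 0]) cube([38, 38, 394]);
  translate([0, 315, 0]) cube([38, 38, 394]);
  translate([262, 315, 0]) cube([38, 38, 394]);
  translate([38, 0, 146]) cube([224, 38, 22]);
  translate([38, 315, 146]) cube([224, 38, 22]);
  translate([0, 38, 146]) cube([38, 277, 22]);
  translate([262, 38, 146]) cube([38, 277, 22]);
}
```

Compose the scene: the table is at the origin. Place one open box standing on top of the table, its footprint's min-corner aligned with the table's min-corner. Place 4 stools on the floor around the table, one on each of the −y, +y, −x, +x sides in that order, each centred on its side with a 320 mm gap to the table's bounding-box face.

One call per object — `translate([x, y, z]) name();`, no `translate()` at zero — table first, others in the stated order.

table();
translate([0, 0, 758]) open_box();
translate([320, -673, 0]) stool();
translate([320, 981, 0]) stool();
translate([-620, 154, 0]) stool();
translate([1260, 154, 0]) stool();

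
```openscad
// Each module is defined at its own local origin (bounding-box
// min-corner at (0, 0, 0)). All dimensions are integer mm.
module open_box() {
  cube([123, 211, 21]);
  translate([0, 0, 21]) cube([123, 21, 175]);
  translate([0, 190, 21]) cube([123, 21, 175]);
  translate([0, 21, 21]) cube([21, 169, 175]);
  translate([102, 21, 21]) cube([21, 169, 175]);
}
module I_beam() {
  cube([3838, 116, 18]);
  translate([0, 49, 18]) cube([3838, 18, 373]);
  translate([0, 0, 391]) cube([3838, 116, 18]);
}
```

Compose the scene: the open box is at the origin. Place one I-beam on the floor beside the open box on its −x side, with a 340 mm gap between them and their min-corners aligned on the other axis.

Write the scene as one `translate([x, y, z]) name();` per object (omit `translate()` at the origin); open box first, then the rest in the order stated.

open_box();
translate([-4178, 0, 0]) I_beam();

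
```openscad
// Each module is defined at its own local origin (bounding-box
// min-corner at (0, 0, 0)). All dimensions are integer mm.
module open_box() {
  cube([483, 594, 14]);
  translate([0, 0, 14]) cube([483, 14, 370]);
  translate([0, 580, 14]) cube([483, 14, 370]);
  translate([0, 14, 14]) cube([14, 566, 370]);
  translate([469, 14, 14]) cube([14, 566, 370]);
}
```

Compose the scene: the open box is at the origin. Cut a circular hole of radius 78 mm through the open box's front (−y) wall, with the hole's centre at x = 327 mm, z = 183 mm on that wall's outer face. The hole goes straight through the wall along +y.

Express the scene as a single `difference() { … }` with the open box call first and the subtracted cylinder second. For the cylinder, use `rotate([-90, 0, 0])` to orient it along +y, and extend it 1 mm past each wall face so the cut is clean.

difference() {
  open_box();
  translate([327, -1, 183]) rotate([-90, 0, 0]) cylinder(h = 16, r = 78);
}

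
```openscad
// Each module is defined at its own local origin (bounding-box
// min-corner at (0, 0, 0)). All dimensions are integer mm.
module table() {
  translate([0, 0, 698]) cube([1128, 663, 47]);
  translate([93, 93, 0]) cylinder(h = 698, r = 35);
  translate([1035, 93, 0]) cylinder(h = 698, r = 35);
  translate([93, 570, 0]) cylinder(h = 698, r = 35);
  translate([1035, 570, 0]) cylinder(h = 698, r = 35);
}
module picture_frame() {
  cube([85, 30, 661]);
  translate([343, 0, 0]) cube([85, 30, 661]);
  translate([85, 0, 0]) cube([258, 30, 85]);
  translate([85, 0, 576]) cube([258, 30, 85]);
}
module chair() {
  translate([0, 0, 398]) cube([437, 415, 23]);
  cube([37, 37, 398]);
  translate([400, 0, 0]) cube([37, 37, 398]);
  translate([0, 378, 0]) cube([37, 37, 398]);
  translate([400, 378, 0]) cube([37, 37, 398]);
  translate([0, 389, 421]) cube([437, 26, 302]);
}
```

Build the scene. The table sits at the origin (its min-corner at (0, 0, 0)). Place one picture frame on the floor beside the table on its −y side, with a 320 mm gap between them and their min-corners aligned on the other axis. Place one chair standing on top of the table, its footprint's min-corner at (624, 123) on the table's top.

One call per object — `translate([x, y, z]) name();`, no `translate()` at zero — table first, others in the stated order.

table();
translate([0, -350, 0]) picture_frame();
translate([624, 123, 745]) chair();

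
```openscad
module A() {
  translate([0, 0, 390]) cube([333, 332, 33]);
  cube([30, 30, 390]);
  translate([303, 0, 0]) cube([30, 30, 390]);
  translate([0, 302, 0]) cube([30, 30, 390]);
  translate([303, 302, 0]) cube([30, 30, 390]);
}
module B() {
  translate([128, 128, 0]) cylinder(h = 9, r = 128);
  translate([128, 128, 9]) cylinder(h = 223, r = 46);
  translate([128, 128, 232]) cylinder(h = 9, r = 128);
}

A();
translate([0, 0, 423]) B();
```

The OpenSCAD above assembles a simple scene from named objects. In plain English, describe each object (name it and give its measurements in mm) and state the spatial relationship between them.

A is a four-legged stool. The seat is 333×332 mm, 33 mm thick, top at z = 423 mm. It stands on four square legs, each 30×30 mm in cross-section, from z = 0 to the seat underside, each flush with a corner of the seat.

B is a spool: two coaxial disc flanges of radius 128 mm and thickness 9 mm, joined by a core cylinder of radius 46 mm and height 223 mm. The lower flange rests on z = 0 and the three cylinders share a vertical axis.

The spool is on top of the stool.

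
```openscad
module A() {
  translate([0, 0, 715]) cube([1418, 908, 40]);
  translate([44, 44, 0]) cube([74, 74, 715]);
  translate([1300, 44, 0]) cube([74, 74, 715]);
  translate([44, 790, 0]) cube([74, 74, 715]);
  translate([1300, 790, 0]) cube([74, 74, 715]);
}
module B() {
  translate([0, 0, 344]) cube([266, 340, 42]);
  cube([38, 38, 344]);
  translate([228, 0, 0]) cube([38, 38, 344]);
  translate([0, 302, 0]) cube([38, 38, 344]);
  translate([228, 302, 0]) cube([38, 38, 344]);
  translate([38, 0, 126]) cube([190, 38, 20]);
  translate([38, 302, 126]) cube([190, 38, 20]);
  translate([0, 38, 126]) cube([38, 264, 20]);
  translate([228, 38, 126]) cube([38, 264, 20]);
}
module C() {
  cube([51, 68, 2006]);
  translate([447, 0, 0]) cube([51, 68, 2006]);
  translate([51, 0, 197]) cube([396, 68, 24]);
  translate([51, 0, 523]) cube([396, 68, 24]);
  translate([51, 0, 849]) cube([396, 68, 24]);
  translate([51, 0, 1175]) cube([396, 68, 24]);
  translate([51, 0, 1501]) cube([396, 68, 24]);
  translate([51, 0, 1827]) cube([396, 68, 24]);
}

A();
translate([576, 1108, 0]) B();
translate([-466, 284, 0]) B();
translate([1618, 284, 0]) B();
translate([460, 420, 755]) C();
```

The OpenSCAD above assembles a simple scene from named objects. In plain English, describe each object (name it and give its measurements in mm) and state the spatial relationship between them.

A is a table: top 1418 mm (x) × 908 mm (y), 40 mm thick, upper face at z = 755 mm, on four 74×74 mm square legs, each inset 44 mm from the nearest pair of top edges, running from z = 0 to the bottom of the top.

B is a four-legged stool. The seat is a 266×340×42 mm slab whose top surface is at z = 386 mm; four square legs, each 38×38 mm in cross-section, run from the floor (z = 0) to the underside of the seat, each flush with a corner of the seat. Four stretchers, 38 mm wide and 20 mm tall, connect adjacent legs with their undersides at z = 126 mm, each running between the inner faces of the legs it joins and aligned with the legs' outer faces on the other axis.

C is a straight ladder. Two 51×68 mm vertical rails, 2006 mm tall, stand 498 mm apart (outside-to-outside) with their front faces coplanar on the −y side. 6 rungs, each 68 mm deep and 24 mm tall, span between the inner faces of the rails, front faces flush with the rails. The lowest rung's underside is at z = 197 mm and rungs are spaced 326 mm apart (underside to underside).

Three stools sit around the table at the +y, −x, +x sides. The ladder is on top of the table, centred.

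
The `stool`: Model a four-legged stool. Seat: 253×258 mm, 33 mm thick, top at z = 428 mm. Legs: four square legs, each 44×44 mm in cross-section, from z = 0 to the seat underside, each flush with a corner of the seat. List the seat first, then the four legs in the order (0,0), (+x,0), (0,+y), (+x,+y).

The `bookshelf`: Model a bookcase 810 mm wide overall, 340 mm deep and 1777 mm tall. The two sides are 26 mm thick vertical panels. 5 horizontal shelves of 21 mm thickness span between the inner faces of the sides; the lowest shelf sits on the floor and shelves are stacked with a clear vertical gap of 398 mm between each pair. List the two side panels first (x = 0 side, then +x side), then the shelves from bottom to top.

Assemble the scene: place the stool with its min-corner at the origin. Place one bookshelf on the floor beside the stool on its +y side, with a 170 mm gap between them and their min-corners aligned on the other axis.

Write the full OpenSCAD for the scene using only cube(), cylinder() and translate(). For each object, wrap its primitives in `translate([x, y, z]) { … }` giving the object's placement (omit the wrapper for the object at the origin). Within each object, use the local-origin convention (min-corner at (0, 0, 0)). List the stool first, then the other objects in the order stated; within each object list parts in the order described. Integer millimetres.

translate([0, 0, 395]) cube([253, 258, 33]);
cube([44, 44, 395]);
translate([209, 0, 0]) cube([44, 44, 395]);
translate([0, 214, 0]) cube([44, 44, 395]);
translate([209, 214, 0]) cube([44, 44, 395]);
translate([0, 428, 0]) {
  cube([26, 340, 1777]);
  translate([784, 0, 0]) cube([26, 340, 1777]);
  translate([26, 0, 0]) cube([758, 340, 21]);
  translate([26, 0, 419]) cube([758, 340, 21]);
  translate([26, 0, 838]) cube([758, 340, 21]);
  translate([26, 0, 1257]) cube([758, 340, 21]);
  translate([26, 0, 1676]) cube([758, 340, 21]);
}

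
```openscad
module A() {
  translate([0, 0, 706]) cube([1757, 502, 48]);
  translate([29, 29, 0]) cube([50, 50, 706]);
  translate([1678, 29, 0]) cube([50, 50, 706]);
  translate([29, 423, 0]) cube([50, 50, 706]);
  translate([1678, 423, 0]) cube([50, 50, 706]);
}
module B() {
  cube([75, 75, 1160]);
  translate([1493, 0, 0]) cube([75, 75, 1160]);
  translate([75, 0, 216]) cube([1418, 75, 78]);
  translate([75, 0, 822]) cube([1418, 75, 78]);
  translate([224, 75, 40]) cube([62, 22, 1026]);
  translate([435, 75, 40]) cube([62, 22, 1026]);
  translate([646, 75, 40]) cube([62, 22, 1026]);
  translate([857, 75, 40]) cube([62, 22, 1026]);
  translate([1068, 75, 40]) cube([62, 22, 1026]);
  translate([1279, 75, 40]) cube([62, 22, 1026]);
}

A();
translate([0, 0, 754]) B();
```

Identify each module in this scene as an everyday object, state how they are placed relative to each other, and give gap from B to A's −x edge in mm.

A is a table. B is a fence section. The fence section is on top of the table. The gap from the fence section to the table's −x edge is 0 mm.

The fence section's min-x is at 0; the table's min-x is 0; gap = 0 mm.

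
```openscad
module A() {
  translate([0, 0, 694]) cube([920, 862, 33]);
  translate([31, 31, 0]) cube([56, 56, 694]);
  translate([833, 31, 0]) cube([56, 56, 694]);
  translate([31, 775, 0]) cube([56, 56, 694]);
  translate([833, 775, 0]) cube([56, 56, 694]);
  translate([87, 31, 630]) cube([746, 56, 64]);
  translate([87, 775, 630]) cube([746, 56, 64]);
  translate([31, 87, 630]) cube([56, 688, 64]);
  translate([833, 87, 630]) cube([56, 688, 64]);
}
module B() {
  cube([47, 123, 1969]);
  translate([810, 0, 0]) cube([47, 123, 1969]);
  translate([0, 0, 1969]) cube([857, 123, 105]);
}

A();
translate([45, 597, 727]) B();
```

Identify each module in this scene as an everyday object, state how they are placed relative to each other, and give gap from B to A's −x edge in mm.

The door frame's min-x is at 45; the table's min-x is 0; gap = 45 mm.

A is a table. B is a door frame. The door frame is on top of the table. The gap from the door frame to the table's −x edge is 45 mm.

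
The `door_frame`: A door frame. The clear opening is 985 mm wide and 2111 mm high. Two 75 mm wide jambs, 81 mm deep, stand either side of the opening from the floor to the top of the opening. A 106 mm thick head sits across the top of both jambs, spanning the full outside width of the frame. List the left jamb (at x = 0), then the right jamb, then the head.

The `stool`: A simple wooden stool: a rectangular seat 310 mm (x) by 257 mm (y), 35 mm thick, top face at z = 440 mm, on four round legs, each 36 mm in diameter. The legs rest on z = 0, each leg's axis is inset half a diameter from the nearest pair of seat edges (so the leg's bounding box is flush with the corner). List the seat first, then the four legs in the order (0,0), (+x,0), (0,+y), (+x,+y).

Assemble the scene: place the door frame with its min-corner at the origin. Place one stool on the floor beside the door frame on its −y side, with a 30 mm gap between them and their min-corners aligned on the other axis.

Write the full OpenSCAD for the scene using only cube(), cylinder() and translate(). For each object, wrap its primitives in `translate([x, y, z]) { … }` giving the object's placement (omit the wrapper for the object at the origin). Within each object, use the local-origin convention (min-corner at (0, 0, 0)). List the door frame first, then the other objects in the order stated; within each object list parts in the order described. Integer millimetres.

cube([75, 81, 2111]);
translate([1060, 0, 0]) cube([75, 81, 2111]);
translate([0, 0, 2111]) cube([1135, 81, 106]);
translate([0, -287, 0]) {
  translate([0, 0, 405]) cube([310, 257, 35]);
  translate([18, 18, 0]) cylinder(h = 405, r = 18);
  translate([292, 18, 0]) cylinder(h = 405, r = 18);
  translate([18, 239, 0]) cylinder(h = 405, r = 18);
  translate([292, 239, 0]) cylinder(h = 405, r = 18);
}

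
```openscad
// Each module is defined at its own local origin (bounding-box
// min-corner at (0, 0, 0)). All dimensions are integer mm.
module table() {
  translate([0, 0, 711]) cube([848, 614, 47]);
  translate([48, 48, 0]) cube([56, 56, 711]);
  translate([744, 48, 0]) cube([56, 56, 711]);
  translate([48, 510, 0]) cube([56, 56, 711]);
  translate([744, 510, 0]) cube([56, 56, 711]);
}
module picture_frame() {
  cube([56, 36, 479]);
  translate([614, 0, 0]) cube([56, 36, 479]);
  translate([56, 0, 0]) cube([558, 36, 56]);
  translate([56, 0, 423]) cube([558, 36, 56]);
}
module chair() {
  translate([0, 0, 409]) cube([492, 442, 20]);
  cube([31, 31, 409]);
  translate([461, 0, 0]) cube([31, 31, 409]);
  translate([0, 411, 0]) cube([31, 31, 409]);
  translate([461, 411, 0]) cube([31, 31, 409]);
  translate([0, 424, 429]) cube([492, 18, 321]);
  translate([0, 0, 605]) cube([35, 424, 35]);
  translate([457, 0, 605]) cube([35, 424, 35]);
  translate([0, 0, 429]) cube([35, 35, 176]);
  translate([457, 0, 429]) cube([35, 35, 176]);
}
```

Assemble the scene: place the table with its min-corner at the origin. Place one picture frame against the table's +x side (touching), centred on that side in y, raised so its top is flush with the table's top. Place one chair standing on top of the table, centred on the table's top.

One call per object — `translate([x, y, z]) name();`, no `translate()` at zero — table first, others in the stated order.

table();
translate([848, 289, 279]) picture_frame();
translate([178, 86, 758]) chair();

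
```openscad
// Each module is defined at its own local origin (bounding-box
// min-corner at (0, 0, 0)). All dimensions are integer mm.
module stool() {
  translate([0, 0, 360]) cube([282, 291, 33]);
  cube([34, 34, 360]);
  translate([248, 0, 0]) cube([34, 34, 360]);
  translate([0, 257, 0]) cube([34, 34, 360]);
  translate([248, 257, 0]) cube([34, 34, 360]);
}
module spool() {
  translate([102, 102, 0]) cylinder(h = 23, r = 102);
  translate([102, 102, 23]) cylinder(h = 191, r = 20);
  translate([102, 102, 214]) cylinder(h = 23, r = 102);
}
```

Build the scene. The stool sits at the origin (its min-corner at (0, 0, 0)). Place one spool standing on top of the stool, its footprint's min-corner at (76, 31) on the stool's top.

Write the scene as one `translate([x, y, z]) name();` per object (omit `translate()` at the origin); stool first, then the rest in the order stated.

stool();
translate([76, 31, 393]) spool();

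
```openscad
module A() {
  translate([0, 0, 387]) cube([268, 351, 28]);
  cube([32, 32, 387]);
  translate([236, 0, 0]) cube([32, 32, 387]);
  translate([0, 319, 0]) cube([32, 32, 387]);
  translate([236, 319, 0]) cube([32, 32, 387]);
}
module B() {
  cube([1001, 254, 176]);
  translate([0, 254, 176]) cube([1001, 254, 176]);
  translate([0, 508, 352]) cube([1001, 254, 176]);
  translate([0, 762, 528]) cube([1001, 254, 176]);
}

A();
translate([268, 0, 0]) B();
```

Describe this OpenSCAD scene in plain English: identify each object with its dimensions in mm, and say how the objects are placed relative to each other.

A is a four-legged stool. The seat is 268×351 mm, 28 mm thick, top at z = 415 mm. It stands on four square legs, each 32×32 mm in cross-section, from z = 0 to the seat underside, each flush with a corner of the seat.

B is a run of 4 identical solid stair steps. Each tread is 1001×254 mm and each step block is 176 mm high. Step 1 rests on the floor; step k is offset from step 1 by (k−1)×254 mm in y and (k−1)×176 mm in z.

The staircase is against the stool's +x side, with their −y faces flush.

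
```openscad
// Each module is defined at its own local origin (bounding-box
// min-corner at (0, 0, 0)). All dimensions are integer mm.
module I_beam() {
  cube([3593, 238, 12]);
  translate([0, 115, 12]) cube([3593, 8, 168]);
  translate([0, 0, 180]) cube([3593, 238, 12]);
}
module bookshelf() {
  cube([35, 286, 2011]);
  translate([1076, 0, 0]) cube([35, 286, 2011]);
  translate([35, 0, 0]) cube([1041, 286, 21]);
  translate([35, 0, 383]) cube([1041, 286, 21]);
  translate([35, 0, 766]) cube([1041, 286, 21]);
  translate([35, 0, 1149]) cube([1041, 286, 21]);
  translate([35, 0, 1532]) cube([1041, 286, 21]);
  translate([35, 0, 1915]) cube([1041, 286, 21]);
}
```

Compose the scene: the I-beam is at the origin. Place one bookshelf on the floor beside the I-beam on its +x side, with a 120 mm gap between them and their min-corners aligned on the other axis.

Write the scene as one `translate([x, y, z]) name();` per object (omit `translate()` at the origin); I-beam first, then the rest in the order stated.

I_beam();
translate([3713, 0, 0]) bookshelf();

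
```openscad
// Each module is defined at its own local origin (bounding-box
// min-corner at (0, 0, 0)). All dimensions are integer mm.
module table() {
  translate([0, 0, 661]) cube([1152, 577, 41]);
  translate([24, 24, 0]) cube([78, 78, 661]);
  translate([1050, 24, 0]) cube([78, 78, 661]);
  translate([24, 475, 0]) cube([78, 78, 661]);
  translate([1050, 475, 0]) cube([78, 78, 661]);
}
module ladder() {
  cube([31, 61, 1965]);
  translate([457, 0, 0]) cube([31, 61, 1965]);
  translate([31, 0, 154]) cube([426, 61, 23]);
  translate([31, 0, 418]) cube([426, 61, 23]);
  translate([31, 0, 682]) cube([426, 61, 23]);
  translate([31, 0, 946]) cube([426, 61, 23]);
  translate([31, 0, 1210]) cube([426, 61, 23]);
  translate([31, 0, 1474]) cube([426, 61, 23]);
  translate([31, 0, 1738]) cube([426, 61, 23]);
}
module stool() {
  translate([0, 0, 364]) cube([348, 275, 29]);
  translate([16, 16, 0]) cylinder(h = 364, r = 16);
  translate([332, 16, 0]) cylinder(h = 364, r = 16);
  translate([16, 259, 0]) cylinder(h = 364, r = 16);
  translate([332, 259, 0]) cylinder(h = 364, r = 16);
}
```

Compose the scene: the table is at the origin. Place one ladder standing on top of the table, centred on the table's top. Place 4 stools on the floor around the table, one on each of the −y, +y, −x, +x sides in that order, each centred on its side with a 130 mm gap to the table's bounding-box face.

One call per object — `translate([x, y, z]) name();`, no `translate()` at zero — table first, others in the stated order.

table();
translate([332, 258, 702]) ladder();
translate([402, -405, 0]) stool();
translate([402, 707, 0]) stool();
translate([-478, 151, 0]) stool();
translate([1282, 151, 0]) stool();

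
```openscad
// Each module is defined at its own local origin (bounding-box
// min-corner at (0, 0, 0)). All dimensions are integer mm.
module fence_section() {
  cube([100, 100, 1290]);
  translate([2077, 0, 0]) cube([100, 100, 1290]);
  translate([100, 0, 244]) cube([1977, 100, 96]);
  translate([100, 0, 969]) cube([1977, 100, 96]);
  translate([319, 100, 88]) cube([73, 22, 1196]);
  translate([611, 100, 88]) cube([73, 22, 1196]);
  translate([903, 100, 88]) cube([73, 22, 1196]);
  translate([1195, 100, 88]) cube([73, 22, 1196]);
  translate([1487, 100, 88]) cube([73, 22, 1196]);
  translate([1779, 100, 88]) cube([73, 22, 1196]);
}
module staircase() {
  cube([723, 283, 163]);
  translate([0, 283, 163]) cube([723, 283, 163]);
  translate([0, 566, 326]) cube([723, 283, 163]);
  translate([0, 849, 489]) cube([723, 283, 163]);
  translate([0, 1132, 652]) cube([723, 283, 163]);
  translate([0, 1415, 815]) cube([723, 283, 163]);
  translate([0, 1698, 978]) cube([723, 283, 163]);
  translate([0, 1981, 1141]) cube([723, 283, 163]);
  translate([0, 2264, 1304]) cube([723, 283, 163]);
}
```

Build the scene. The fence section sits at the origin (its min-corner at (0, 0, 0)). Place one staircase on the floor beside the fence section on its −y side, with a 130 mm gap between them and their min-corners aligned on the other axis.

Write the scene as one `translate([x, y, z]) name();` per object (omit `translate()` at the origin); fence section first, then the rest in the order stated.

fence_section();
translate([0, -2677, 0]) staircase();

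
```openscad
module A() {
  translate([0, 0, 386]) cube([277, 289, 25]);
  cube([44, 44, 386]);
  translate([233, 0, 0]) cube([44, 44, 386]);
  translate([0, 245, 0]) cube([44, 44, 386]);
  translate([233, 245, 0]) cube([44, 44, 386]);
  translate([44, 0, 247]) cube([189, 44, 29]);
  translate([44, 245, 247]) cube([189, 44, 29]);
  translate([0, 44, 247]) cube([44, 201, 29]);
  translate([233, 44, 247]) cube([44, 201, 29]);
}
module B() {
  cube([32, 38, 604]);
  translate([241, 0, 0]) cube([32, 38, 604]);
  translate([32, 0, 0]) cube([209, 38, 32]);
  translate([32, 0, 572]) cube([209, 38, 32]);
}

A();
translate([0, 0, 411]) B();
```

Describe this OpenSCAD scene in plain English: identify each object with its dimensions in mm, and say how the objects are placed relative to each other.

A is a four-legged stool. The seat is 277×289 mm, 25 mm thick, top at z = 411 mm. It stands on four square legs, each 44×44 mm in cross-section, from z = 0 to the seat underside, each flush with a corner of the seat. Four stretchers, 44 mm wide and 29 mm tall, connect adjacent legs with their undersides at z = 247 mm, each running between the inner faces of the legs it joins and aligned with the legs' outer faces on the other axis.

B is a rectangular picture frame lying in the x–z plane (depth along y). The opening is 209 mm wide (x) by 540 mm tall (z), surrounded by a border 32 mm wide on all four sides. The frame is 38 mm deep and is made of two full-height vertical stiles with two horizontal rails fitted between them.

The picture frame is on top of the stool.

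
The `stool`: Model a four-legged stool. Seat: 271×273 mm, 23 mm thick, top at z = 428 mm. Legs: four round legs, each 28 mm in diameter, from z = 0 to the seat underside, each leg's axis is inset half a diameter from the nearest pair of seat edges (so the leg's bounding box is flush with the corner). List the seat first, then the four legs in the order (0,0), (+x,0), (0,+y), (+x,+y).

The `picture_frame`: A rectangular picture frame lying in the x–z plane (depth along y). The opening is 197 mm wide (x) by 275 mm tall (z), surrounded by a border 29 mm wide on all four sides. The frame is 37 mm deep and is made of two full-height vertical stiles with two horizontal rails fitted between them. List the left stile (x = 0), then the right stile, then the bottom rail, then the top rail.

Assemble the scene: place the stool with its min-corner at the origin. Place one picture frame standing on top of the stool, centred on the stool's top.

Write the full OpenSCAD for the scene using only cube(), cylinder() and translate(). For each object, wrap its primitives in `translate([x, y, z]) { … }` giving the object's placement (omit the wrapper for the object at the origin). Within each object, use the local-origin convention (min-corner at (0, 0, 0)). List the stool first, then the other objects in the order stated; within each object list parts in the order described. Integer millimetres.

translate([0, 0, 405]) cube([271, 273, 23]);
translate([14, 14, 0]) cylinder(h = 405, r = 14);
translate([257, 14, 0]) cylinder(h = 405, r = 14);
translate([14, 259, 0]) cylinder(h = 405, r = 14);
translate([257, 259, 0]) cylinder(h = 405, r = 14);
translate([8, 118, 428]) {
  cube([29, 37, 333]);
  translate([226, 0, 0]) cube([29, 37, 333]);
  translate([29, 0, 0]) cube([197, 37, 29]);
  translate([29, 0, 304]) cube([197, 37, 29]);
}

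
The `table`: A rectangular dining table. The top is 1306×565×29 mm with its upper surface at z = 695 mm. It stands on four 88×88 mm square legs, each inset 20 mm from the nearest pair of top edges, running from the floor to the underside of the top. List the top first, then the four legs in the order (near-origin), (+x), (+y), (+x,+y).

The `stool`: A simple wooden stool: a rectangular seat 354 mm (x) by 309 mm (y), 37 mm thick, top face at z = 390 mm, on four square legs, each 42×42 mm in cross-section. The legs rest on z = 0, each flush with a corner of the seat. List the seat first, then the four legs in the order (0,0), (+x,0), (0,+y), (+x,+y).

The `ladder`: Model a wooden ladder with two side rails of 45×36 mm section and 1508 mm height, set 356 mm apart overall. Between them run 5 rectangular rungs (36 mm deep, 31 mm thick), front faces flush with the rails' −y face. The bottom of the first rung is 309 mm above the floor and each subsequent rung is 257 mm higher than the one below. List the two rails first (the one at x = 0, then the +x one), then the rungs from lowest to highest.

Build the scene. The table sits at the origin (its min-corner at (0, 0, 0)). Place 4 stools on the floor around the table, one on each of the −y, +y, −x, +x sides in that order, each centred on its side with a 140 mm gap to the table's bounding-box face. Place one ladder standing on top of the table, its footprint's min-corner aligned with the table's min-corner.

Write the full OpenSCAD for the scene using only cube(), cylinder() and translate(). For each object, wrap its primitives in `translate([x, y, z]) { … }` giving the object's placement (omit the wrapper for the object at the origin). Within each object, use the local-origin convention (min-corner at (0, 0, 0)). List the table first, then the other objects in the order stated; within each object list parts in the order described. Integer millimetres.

translate([0, 0, 666]) cube([1306, 565, 29]);
translate([20, 20, 0]) cube([88, 88, 666]);
translate([1198, 20, 0]) cube([88, 88, 666]);
translate([20, 457, 0]) cube([88, 88, 666]);
translate([1198, 457, 0]) cube([88, 88, 666]);
translate([476, -449, 0]) {
  translate([0, 0, 353]) cube([354, 309, 37]);
  cube([42, 42, 353]);
  translate([312, 0, 0]) cube([42, 42, 353]);
  translate([0, 267, 0]) cube([42, 42, 353]);
  translate([312, 267, 0]) cube([42, 42, 353]);
}
translate([476, 705, 0]) {
  translate([0, 0, 353]) cube([354, 309, 37]);
  cube([42, 42, 353]);
  translate([312, 0, 0]) cube([42, 42, 353]);
  translate([0, 267, 0]) cube([42, 42, 353]);
  translate([312, 267, 0]) cube([42, 42, 353]);
}
translate([-494, 128, 0]) {
  translate([0, 0, 353]) cube([354, 309, 37]);
  cube([42, 42, 353]);
  translate([312, 0, 0]) cube([42, 42, 353]);
  translate([0, 267, 0]) cube([42, 42, 353]);
  translate([312, 267, 0]) cube([42, 42, 353]);
}
translate([1446, 128, 0]) {
  translate([0, 0, 353]) cube([354, 309, 37]);
  cube([42, 42, 353]);
  translate([312, 0, 0]) cube([42, 42, 353]);
  translate([0, 267, 0]) cube([42, 42, 353]);
  translate([312, 267, 0]) cube([42, 42, 353]);
}
translate([0, 0, 695]) {
  cube([45, 36, 1508]);
  translate([311, 0, 0]) cube([45, 36, 1508]);
  translate([45, 0, 309]) cube([266, 36, 31]);
  translate([45, 0, 566]) cube([266, 36, 31]);
  translate([45, 0, 823]) cube([266, 36, 31]);
  translate([45, 0, 1080]) cube([266, 36, 31]);
  translate([45, 0, 1337]) cube([266, 36, 31]);
}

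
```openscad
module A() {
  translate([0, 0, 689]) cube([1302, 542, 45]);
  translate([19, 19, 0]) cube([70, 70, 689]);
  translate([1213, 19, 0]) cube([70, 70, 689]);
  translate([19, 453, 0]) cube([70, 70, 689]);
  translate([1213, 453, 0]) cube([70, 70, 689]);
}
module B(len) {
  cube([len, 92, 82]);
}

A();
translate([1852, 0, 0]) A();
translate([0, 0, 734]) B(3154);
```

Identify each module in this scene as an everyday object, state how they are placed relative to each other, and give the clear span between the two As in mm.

Second table starts at x = 1852; first ends at x = 1302; clear span = 1852 − 1302 = 550 mm.

A is a table. B is a beam. A beam spans the tops of two tables. The clear span between the two tables is 550 mm.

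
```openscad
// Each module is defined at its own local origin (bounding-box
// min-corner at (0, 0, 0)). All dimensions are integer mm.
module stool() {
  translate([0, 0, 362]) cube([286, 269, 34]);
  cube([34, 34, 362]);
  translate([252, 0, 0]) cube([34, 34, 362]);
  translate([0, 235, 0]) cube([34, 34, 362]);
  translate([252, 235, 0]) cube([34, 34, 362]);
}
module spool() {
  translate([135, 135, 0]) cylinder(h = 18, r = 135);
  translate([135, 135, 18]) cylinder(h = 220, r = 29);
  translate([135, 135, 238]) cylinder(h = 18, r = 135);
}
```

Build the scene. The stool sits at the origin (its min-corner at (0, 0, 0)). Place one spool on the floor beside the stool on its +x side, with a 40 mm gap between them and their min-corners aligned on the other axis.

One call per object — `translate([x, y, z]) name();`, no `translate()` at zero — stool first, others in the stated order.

stool();
translate([326, 0, 0]) spool();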